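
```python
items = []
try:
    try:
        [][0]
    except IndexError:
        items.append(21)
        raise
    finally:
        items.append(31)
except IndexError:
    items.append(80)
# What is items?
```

Step-by-step execution trace:
1. Inner try: `[][0]` raises IndexError.
2. Inner `except IndexError` matches → `items.append(21)` → items = [21].
3. bare `raise` re-raises IndexError.
4. Inner `finally` runs during unwinding: `items.append(31)` → items = [21, 31].
5. Outer `except IndexError` matches → `items.append(80)` → items = [21, 31, 80].
Result: [21, 31, 80]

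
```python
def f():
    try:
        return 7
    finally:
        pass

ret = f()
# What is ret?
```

Step-by-step execution trace:
1. `f()` enters try: `return 7` sets pending return value 7.
2. Before returning, `finally: pass` runs (no effect).
3. f() returns 7 → ret = 7.
Result: 7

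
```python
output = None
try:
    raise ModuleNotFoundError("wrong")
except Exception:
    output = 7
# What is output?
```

Step-by-step execution trace:
1. `raise ModuleNotFoundError(...)` raises ModuleNotFoundError.
2. `except Exception` matches (ModuleNotFoundError is a subclass of Exception) → output = 7.
Result: 7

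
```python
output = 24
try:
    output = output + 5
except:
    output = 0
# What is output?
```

Step-by-step execution trace:
1. output starts at 24.
2. try: `output = output + 5` → output = 29. No exception raised.
3. `except` is skipped.
Result: 29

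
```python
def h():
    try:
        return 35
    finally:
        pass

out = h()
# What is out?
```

Step-by-step execution trace:
1. `h()` enters try: `return 35` sets pending return value 35.
2. Before returning, `finally: pass` runs (no effect).
3. h() returns 35 → out = 35.
Result: 35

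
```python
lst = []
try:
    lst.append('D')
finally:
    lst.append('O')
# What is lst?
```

Step-by-step execution trace:
1. try: `lst.append('D')` → lst = ['D'].
2. The try body completes without raising.
3. finally always runs: `lst.append('O')` → lst = ['D', 'O'].
Result: ['D', 'O']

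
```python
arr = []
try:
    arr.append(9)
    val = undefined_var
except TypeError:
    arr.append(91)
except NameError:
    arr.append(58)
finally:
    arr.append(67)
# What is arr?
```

Step-by-step execution trace:
1. try: `arr.append(9)` → arr = [9].
2. `val = undefined_var` raises NameError.
3. `except TypeError` does not match NameError; skipped.
4. `except NameError` matches → `arr.append(58)` → arr = [9, 58].
5. finally always runs: `arr.append(67)` → arr = [9, 58, 67].
Result: [9, 58, 67]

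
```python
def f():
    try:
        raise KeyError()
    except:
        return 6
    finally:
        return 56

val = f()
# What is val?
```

Step-by-step execution trace:
1. `f()` enters try: `raise KeyError()` raises KeyError.
2. bare `except` matches → `return 6` sets pending return value 6.
3. Before returning, `finally: return 56` runs and overrides the pending return.
4. f() returns 56 → val = 56.
Result: 56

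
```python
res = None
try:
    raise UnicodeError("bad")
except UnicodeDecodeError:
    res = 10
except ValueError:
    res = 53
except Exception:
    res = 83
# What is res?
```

Step-by-step execution trace:
1. `raise UnicodeError(...)` raises UnicodeError.
2. `except UnicodeDecodeError` does not match (UnicodeError is not a subclass of UnicodeDecodeError); skipped.
3. `except ValueError` matches (UnicodeError is a subclass of ValueError) → res = 53.
4. `except Exception` is not reached.
Result: 53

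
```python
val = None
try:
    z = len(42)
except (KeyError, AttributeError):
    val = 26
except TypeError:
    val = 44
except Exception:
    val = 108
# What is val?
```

Step-by-step execution trace:
1. `z = len(42)` raises TypeError.
2. `except (KeyError, AttributeError)` does not match TypeError; skipped.
3. `except TypeError` matches (exact type match) → val = 44.
4. `except Exception` is not reached.
Result: 44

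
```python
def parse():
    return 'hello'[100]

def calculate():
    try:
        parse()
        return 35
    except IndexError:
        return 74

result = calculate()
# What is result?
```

Step-by-step execution trace:
1. `calculate()` calls `parse()`.
2. `parse()` evaluates `'hello'[100]`, which raises IndexError; it propagates to the caller.
3. `return 35` is not reached.
4. `except IndexError` in calculate matches → returns 74.
5. result = 74.
Result: 74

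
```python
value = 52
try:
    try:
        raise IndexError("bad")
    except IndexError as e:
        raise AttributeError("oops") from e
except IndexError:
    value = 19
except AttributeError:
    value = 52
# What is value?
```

Step-by-step execution trace:
1. Inner try raises IndexError; inner `except IndexError as e` catches it.
2. `raise AttributeError(...) from e` raises AttributeError (IndexError is attached as __cause__, but only AttributeError is active).
3. Outer `except IndexError` does not match AttributeError; skipped.
4. Outer `except AttributeError` matches → value = 52.
Result: 52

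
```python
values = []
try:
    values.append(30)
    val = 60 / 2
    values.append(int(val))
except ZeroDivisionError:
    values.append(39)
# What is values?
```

Step-by-step execution trace:
1. try: `values.append(30)` → values = [30].
2. `val = 60 / 2` → val = 30.0. No exception raised.
3. `values.append(int(val))` → values = [30, 30].
4. `except ZeroDivisionError` is skipped (no exception was raised).
Result: [30, 30]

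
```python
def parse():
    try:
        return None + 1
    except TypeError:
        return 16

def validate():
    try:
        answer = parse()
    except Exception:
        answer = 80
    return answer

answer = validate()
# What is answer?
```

Step-by-step execution trace:
1. `validate()` calls `parse()`.
2. In parse: `None + 1` raises TypeError; `except TypeError` catches it → returns 16.
3. In validate: `answer = parse()` → answer = 16. No exception reaches validate.
4. `except Exception` is skipped; validate returns 16.
5. answer = 16.
Result: 16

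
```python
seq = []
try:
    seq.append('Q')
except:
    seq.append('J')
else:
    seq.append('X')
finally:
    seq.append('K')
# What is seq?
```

Step-by-step execution trace:
1. try: `seq.append('Q')` → seq = ['Q']. No exception raised.
2. `except` is skipped.
3. `else` runs: `seq.append('X')` → seq = ['Q', 'X'].
4. `finally` always runs: `seq.append('K')` → seq = ['Q', 'X', 'K'].
Result: ['Q', 'X', 'K']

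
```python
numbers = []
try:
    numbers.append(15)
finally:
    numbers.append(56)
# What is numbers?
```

Step-by-step execution trace:
1. try: `numbers.append(15)` → numbers = [15].
2. The try body completes without raising.
3. finally always runs: `numbers.append(56)` → numbers = [15, 56].
Result: [15, 56]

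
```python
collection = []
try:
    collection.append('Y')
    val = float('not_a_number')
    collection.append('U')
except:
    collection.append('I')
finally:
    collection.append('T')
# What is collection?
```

Step-by-step execution trace:
1. try: `collection.append('Y')` → collection = ['Y'].
2. `val = float('not_a_number')` raises ValueError; `collection.append('U')` is not reached.
3. bare `except` matches → `collection.append('I')` → collection = ['Y', 'I'].
4. finally always runs: `collection.append('T')` → collection = ['Y', 'I', 'T'].
Result: ['Y', 'I', 'T']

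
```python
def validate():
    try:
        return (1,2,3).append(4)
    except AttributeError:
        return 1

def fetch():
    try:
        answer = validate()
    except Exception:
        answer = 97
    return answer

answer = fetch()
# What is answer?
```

Step-by-step execution trace:
1. `fetch()` calls `validate()`.
2. In validate: `(1,2,3).append(4)` raises AttributeError; `except AttributeError` catches it → returns 1.
3. In fetch: `answer = validate()` → answer = 1. No exception reaches fetch.
4. `except Exception` is skipped; fetch returns 1.
5. answer = 1.
Result: 1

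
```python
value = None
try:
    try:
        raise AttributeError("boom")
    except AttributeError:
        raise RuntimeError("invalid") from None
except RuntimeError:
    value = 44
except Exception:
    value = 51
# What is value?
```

Step-by-step execution trace:
1. Inner try raises AttributeError; inner `except AttributeError` catches it.
2. `raise RuntimeError(...) from None` raises RuntimeError (from None suppresses __context__, but the active exception is still RuntimeError).
3. Outer `except RuntimeError` matches → value = 44.
4. `except Exception` is not reached.
Result: 44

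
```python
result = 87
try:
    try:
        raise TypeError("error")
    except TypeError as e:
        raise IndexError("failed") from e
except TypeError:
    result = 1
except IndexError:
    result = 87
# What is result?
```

Step-by-step execution trace:
1. Inner try raises TypeError; inner `except TypeError as e` catches it.
2. `raise IndexError(...) from e` raises IndexError (TypeError is attached as __cause__, but only IndexError is active).
3. Outer `except TypeError` does not match IndexError; skipped.
4. Outer `except IndexError` matches → result = 87.
Result: 87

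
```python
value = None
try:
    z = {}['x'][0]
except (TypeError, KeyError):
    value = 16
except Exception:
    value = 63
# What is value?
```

Step-by-step execution trace:
1. `z = {}['x'][0]` raises KeyError.
2. `except (TypeError, KeyError)` matches (KeyError is in the tuple) → value = 16.
3. `except Exception` is not reached.
Result: 16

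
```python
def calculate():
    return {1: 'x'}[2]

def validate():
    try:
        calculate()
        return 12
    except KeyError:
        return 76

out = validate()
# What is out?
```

Step-by-step execution trace:
1. `validate()` calls `calculate()`.
2. `calculate()` evaluates `{1: 'x'}[2]`, which raises KeyError; it propagates to the caller.
3. `return 12` is not reached.
4. `except KeyError` in validate matches → returns 76.
5. out = 76.
Result: 76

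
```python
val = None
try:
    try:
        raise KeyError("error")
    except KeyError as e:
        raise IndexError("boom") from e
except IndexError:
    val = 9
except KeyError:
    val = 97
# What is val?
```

Step-by-step execution trace:
1. Inner try raises KeyError; inner `except KeyError as e` catches it.
2. `raise IndexError(...) from e` raises IndexError (KeyError is attached as __cause__, but only IndexError is active).
3. Outer `except IndexError` matches → val = 9.
4. `except KeyError` is not reached.
Result: 9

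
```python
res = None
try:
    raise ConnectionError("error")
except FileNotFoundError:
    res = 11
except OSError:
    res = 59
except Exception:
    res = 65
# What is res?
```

Step-by-step execution trace:
1. `raise ConnectionError(...)` raises ConnectionError.
2. `except FileNotFoundError` does not match (ConnectionError is not a subclass of FileNotFoundError); skipped.
3. `except OSError` matches (ConnectionError is a subclass of OSError) → res = 59.
4. `except Exception` is not reached.
Result: 59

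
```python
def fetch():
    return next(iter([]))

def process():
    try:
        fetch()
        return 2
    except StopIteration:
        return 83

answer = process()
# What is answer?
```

Step-by-step execution trace:
1. `process()` calls `fetch()`.
2. `fetch()` evaluates `next(iter([]))`, which raises StopIteration; it propagates to the caller.
3. `return 2` is not reached.
4. `except StopIteration` in process matches → returns 83.
5. answer = 83.
Result: 83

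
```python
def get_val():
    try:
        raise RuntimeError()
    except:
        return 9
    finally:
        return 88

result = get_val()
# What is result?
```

Step-by-step execution trace:
1. `get_val()` enters try: `raise RuntimeError()` raises RuntimeError.
2. bare `except` matches → `return 9` sets pending return value 9.
3. Before returning, `finally: return 88` runs and overrides the pending return.
4. get_val() returns 88 → result = 88.
Result: 88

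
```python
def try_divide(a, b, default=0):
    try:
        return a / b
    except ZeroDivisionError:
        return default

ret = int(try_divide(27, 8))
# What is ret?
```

Step-by-step execution trace:
1. `try_divide(27, 8)` enters try: `return 27 / 8` → returns 3.375. No exception raised.
2. `except ZeroDivisionError` is skipped.
3. `int(3.375)` → 3 → ret = 3.
Result: 3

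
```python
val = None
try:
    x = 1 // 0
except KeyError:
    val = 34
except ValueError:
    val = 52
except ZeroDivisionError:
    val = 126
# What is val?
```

Step-by-step execution trace:
1. `x = 1 // 0` raises ZeroDivisionError.
2. `except KeyError` does not match ZeroDivisionError; skipped.
3. `except ValueError` does not match ZeroDivisionError; skipped.
4. `except ZeroDivisionError` matches → val = 126.
Result: 126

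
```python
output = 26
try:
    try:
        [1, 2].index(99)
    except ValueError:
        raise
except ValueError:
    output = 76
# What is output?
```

Step-by-step execution trace:
1. Inner try: `[1, 2].index(99)` raises ValueError.
2. Inner `except ValueError` matches; bare `raise` re-raises the same ValueError.
3. Outer `except ValueError` matches → output = 76.
Result: 76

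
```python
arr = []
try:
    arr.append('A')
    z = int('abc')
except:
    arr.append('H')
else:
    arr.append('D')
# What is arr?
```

Step-by-step execution trace:
1. try: `arr.append('A')` → arr = ['A'].
2. `z = int('abc')` raises ValueError.
3. bare `except` matches → `arr.append('H')` → arr = ['A', 'H'].
4. `else` is skipped (an exception was raised).
Result: ['A', 'H']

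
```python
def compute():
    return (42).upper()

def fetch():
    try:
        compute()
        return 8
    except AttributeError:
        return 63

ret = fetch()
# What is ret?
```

Step-by-step execution trace:
1. `fetch()` calls `compute()`.
2. `compute()` evaluates `(42).upper()`, which raises AttributeError; it propagates to the caller.
3. `return 8` is not reached.
4. `except AttributeError` in fetch matches → returns 63.
5. ret = 63.
Result: 63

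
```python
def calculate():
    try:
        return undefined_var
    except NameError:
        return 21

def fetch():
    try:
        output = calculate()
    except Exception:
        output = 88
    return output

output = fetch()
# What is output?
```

Step-by-step execution trace:
1. `fetch()` calls `calculate()`.
2. In calculate: `undefined_var` raises NameError; `except NameError` catches it → returns 21.
3. In fetch: `output = calculate()` → output = 21. No exception reaches fetch.
4. `except Exception` is skipped; fetch returns 21.
5. output = 21.
Result: 21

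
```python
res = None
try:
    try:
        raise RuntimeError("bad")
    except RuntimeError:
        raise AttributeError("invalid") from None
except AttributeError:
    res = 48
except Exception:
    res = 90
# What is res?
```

Step-by-step execution trace:
1. Inner try raises RuntimeError; inner `except RuntimeError` catches it.
2. `raise AttributeError(...) from None` raises AttributeError (from None suppresses __context__, but the active exception is still AttributeError).
3. Outer `except AttributeError` matches → res = 48.
4. `except Exception` is not reached.
Result: 48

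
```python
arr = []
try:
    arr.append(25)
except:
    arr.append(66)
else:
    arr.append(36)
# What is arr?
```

Step-by-step execution trace:
1. try: `arr.append(25)` → arr = [25]. No exception raised.
2. `except` is skipped.
3. `else` runs (try completed without exception): `arr.append(36)` → arr = [25, 36].
Result: [25, 36]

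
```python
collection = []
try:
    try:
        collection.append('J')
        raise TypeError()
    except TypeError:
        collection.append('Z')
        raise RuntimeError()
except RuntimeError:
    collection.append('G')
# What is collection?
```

Step-by-step execution trace:
1. Inner try: `collection.append('J')` → collection = ['J'].
2. `raise TypeError()` raises TypeError.
3. Inner `except TypeError` matches → `collection.append('Z')` → collection = ['J', 'Z'].
4. `raise RuntimeError()` raises RuntimeError; propagates to outer try.
5. Outer `except RuntimeError` matches → `collection.append('G')` → collection = ['J', 'Z', 'G'].
Result: ['J', 'Z', 'G']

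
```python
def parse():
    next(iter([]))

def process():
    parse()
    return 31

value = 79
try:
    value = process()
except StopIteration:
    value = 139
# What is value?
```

Step-by-step execution trace:
1. value starts at 79.
2. try: `process()` calls `parse()`.
3. `parse()` evaluates `next(iter([]))`, which raises StopIteration; it propagates through process (uncaught).
4. `return 31` in process is not reached; the assignment to value does not complete.
5. `except StopIteration` matches → value = 139.
Result: 139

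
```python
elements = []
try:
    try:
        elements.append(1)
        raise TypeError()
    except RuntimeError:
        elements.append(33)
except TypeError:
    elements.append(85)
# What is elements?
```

Step-by-step execution trace:
1. Inner try: `elements.append(1)` → elements = [1].
2. `raise TypeError()` raises TypeError.
3. Inner `except RuntimeError` does not match TypeError; exception propagates to outer try.
4. Outer `except TypeError` matches → `elements.append(85)` → elements = [1, 85].
Result: [1, 85]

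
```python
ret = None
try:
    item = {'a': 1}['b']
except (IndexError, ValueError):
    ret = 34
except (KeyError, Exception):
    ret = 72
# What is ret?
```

Step-by-step execution trace:
1. `item = {'a': 1}['b']` raises KeyError.
2. `except (IndexError, ValueError)` does not match KeyError; skipped.
3. `except (KeyError, Exception)` matches (KeyError is in the tuple) → ret = 72.
Result: 72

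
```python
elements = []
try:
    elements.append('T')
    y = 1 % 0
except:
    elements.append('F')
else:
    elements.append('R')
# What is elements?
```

Step-by-step execution trace:
1. try: `elements.append('T')` → elements = ['T'].
2. `y = 1 % 0` raises ZeroDivisionError.
3. bare `except` matches → `elements.append('F')` → elements = ['T', 'F'].
4. `else` is skipped (an exception was raised).
Result: ['T', 'F']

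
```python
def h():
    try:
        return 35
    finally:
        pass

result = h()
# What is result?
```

Step-by-step execution trace:
1. `h()` enters try: `return 35` sets pending return value 35.
2. Before returning, `finally: pass` runs (no effect).
3. h() returns 35 → result = 35.
Result: 35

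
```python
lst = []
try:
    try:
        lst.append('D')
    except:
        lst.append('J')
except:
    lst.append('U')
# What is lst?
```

Step-by-step execution trace:
1. Inner try: `lst.append('D')` → lst = ['D']. No exception raised.
2. Inner `except` is skipped.
3. Inner try completes normally; outer `except` is skipped.
Result: ['D']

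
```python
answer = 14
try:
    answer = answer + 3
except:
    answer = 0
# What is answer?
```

Step-by-step execution trace:
1. answer starts at 14.
2. try: `answer = answer + 3` → answer = 17. No exception raised.
3. `except` is skipped.
Result: 17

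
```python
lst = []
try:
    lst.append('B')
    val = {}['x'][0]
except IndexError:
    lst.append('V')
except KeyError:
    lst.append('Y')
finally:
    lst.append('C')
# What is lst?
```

Step-by-step execution trace:
1. try: `lst.append('B')` → lst = ['B'].
2. `val = {}['x'][0]` raises KeyError.
3. `except IndexError` does not match KeyError; skipped.
4. `except KeyError` matches → `lst.append('Y')` → lst = ['B', 'Y'].
5. finally always runs: `lst.append('C')` → lst = ['B', 'Y', 'C'].
Result: ['B', 'Y', 'C']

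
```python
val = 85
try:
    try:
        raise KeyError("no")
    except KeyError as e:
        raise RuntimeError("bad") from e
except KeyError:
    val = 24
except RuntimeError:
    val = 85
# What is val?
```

Step-by-step execution trace:
1. Inner try raises KeyError; inner `except KeyError as e` catches it.
2. `raise RuntimeError(...) from e` raises RuntimeError (KeyError is attached as __cause__, but only RuntimeError is active).
3. Outer `except KeyError` does not match RuntimeError; skipped.
4. Outer `except RuntimeError` matches → val = 85.
Result: 85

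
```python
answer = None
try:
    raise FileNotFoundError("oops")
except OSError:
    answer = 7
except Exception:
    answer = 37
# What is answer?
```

Step-by-step execution trace:
1. `raise FileNotFoundError(...)` raises FileNotFoundError.
2. `except OSError` matches (FileNotFoundError is a subclass of OSError) → answer = 7.
3. `except Exception` is not reached.
Result: 7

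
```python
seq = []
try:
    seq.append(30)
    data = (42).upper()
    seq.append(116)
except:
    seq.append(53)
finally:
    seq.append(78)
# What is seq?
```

Step-by-step execution trace:
1. try: `seq.append(30)` → seq = [30].
2. `data = (42).upper()` raises AttributeError; `seq.append(116)` is not reached.
3. bare `except` matches → `seq.append(53)` → seq = [30, 53].
4. finally always runs: `seq.append(78)` → seq = [30, 53, 78].
Result: [30, 53, 78]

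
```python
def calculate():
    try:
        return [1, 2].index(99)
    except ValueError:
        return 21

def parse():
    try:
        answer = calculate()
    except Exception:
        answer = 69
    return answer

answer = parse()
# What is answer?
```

Step-by-step execution trace:
1. `parse()` calls `calculate()`.
2. In calculate: `[1, 2].index(99)` raises ValueError; `except ValueError` catches it → returns 21.
3. In parse: `answer = calculate()` → answer = 21. No exception reaches parse.
4. `except Exception` is skipped; parse returns 21.
5. answer = 21.
Result: 21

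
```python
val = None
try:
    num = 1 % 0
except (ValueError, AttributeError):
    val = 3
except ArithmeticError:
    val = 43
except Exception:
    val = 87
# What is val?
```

Step-by-step execution trace:
1. `num = 1 % 0` raises ZeroDivisionError.
2. `except (ValueError, AttributeError)` does not match ZeroDivisionError; skipped.
3. `except ArithmeticError` matches (ZeroDivisionError is a subclass of ArithmeticError) → val = 43.
4. `except Exception` is not reached.
Result: 43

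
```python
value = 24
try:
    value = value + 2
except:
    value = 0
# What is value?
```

Step-by-step execution trace:
1. value starts at 24.
2. try: `value = value + 2` → value = 26. No exception raised.
3. `except` is skipped.
Result: 26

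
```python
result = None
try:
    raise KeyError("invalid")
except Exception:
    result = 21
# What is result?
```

Step-by-step execution trace:
1. `raise KeyError(...)` raises KeyError.
2. `except Exception` matches (KeyError is a subclass of Exception) → result = 21.
Result: 21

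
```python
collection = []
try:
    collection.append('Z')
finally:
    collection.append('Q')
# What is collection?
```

Step-by-step execution trace:
1. try: `collection.append('Z')` → collection = ['Z'].
2. The try body completes without raising.
3. finally always runs: `collection.append('Q')` → collection = ['Z', 'Q'].
Result: ['Z', 'Q']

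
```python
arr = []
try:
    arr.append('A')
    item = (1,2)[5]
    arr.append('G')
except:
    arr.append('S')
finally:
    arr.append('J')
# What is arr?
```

Step-by-step execution trace:
1. try: `arr.append('A')` → arr = ['A'].
2. `item = (1,2)[5]` raises IndexError; `arr.append('G')` is not reached.
3. bare `except` matches → `arr.append('S')` → arr = ['A', 'S'].
4. finally always runs: `arr.append('J')` → arr = ['A', 'S', 'J'].
Result: ['A', 'S', 'J']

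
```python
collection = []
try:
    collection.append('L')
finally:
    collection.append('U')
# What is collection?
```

Step-by-step execution trace:
1. try: `collection.append('L')` → collection = ['L'].
2. The try body completes without raising.
3. finally always runs: `collection.append('U')` → collection = ['L', 'U'].
Result: ['L', 'U']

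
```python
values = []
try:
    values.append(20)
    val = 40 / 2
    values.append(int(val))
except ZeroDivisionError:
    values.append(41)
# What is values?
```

Step-by-step execution trace:
1. try: `values.append(20)` → values = [20].
2. `val = 40 / 2` → val = 20.0. No exception raised.
3. `values.append(int(val))` → values = [20, 20].
4. `except ZeroDivisionError` is skipped (no exception was raised).
Result: [20, 20]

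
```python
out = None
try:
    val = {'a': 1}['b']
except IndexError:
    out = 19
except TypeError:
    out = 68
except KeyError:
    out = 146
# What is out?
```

Step-by-step execution trace:
1. `val = {'a': 1}['b']` raises KeyError.
2. `except IndexError` does not match KeyError; skipped.
3. `except TypeError` does not match KeyError; skipped.
4. `except KeyError` matches → out = 146.
Result: 146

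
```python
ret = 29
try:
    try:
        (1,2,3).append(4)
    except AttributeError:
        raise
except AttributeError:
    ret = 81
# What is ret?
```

Step-by-step execution trace:
1. Inner try: `(1,2,3).append(4)` raises AttributeError.
2. Inner `except AttributeError` matches; bare `raise` re-raises the same AttributeError.
3. Outer `except AttributeError` matches → ret = 81.
Result: 81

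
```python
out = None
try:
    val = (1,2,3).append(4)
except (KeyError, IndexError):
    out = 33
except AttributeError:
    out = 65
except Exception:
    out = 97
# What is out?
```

Step-by-step execution trace:
1. `val = (1,2,3).append(4)` raises AttributeError.
2. `except (KeyError, IndexError)` does not match AttributeError; skipped.
3. `except AttributeError` matches (exact type match) → out = 65.
4. `except Exception` is not reached.
Result: 65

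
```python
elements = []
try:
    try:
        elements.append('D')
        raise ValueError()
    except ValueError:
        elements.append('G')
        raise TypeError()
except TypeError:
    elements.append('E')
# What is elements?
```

Step-by-step execution trace:
1. Inner try: `elements.append('D')` → elements = ['D'].
2. `raise ValueError()` raises ValueError.
3. Inner `except ValueError` matches → `elements.append('G')` → elements = ['D', 'G'].
4. `raise TypeError()` raises TypeError; propagates to outer try.
5. Outer `except TypeError` matches → `elements.append('E')` → elements = ['D', 'G', 'E'].
Result: ['D', 'G', 'E']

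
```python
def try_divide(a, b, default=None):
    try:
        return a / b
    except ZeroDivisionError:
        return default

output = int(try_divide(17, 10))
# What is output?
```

Step-by-step execution trace:
1. `try_divide(17, 10)` enters try: `return 17 / 10` → returns 1.7. No exception raised.
2. `except ZeroDivisionError` is skipped.
3. `int(1.7)` → 1 → output = 1.
Result: 1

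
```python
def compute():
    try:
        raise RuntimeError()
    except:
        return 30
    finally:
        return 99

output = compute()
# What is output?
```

Step-by-step execution trace:
1. `compute()` enters try: `raise RuntimeError()` raises RuntimeError.
2. bare `except` matches → `return 30` sets pending return value 30.
3. Before returning, `finally: return 99` runs and overrides the pending return.
4. compute() returns 99 → output = 99.
Result: 99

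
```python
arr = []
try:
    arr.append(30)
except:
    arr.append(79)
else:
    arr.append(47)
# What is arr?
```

Step-by-step execution trace:
1. try: `arr.append(30)` → arr = [30]. No exception raised.
2. `except` is skipped.
3. `else` runs (try completed without exception): `arr.append(47)` → arr = [30, 47].
Result: [30, 47]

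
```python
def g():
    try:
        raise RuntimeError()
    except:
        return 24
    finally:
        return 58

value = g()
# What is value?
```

Step-by-step execution trace:
1. `g()` enters try: `raise RuntimeError()` raises RuntimeError.
2. bare `except` matches → `return 24` sets pending return value 24.
3. Before returning, `finally: return 58` runs and overrides the pending return.
4. g() returns 58 → value = 58.
Result: 58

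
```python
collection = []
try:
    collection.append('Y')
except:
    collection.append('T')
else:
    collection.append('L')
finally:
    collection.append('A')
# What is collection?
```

Step-by-step execution trace:
1. try: `collection.append('Y')` → collection = ['Y']. No exception raised.
2. `except` is skipped.
3. `else` runs: `collection.append('L')` → collection = ['Y', 'L'].
4. `finally` always runs: `collection.append('A')` → collection = ['Y', 'L', 'A'].
Result: ['Y', 'L', 'A']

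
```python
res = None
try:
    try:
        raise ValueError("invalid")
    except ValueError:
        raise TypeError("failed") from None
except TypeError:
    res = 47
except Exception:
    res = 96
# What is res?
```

Step-by-step execution trace:
1. Inner try raises ValueError; inner `except ValueError` catches it.
2. `raise TypeError(...) from None` raises TypeError (from None suppresses __context__, but the active exception is still TypeError).
3. Outer `except TypeError` matches → res = 47.
4. `except Exception` is not reached.
Result: 47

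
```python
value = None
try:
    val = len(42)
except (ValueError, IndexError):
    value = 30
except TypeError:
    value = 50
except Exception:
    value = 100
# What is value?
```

Step-by-step execution trace:
1. `val = len(42)` raises TypeError.
2. `except (ValueError, IndexError)` does not match TypeError; skipped.
3. `except TypeError` matches (exact type match) → value = 50.
4. `except Exception` is not reached.
Result: 50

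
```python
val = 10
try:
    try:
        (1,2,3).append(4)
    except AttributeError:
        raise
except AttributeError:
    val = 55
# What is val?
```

Step-by-step execution trace:
1. Inner try: `(1,2,3).append(4)` raises AttributeError.
2. Inner `except AttributeError` matches; bare `raise` re-raises the same AttributeError.
3. Outer `except AttributeError` matches → val = 55.
Result: 55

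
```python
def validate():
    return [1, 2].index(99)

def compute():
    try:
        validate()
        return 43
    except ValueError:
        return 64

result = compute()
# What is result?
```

Step-by-step execution trace:
1. `compute()` calls `validate()`.
2. `validate()` evaluates `[1, 2].index(99)`, which raises ValueError; it propagates to the caller.
3. `return 43` is not reached.
4. `except ValueError` in compute matches → returns 64.
5. result = 64.
Result: 64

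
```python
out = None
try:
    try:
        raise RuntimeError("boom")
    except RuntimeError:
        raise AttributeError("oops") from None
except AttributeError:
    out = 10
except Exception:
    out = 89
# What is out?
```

Step-by-step execution trace:
1. Inner try raises RuntimeError; inner `except RuntimeError` catches it.
2. `raise AttributeError(...) from None` raises AttributeError (from None suppresses __context__, but the active exception is still AttributeError).
3. Outer `except AttributeError` matches → out = 10.
4. `except Exception` is not reached.
Result: 10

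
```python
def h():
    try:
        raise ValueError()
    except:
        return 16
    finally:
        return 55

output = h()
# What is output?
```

Step-by-step execution trace:
1. `h()` enters try: `raise ValueError()` raises ValueError.
2. bare `except` matches → `return 16` sets pending return value 16.
3. Before returning, `finally: return 55` runs and overrides the pending return.
4. h() returns 55 → output = 55.
Result: 55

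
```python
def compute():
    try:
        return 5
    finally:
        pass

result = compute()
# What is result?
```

Step-by-step execution trace:
1. `compute()` enters try: `return 5` sets pending return value 5.
2. Before returning, `finally: pass` runs (no effect).
3. compute() returns 5 → result = 5.
Result: 5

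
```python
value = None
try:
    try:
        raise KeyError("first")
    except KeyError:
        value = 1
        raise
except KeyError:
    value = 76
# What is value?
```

Step-by-step execution trace:
1. Inner try: `raise KeyError("first")` raises KeyError.
2. Inner `except KeyError` matches → value = 1.
3. bare `raise` re-raises the same KeyError.
4. Outer `except KeyError` matches → value = 76.
Result: 76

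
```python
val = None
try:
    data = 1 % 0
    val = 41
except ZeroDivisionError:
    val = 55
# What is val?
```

Step-by-step execution trace:
1. `data = 1 % 0` raises ZeroDivisionError.
2. `val = 41` is not reached.
3. `except ZeroDivisionError` matches → val = 55.
Result: 55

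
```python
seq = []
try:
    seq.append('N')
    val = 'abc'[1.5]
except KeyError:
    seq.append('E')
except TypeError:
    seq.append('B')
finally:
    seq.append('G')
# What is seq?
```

Step-by-step execution trace:
1. try: `seq.append('N')` → seq = ['N'].
2. `val = 'abc'[1.5]` raises TypeError.
3. `except KeyError` does not match TypeError; skipped.
4. `except TypeError` matches → `seq.append('B')` → seq = ['N', 'B'].
5. finally always runs: `seq.append('G')` → seq = ['N', 'B', 'G'].
Result: ['N', 'B', 'G']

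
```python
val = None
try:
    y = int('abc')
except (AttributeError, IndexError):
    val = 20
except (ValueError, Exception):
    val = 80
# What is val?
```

Step-by-step execution trace:
1. `y = int('abc')` raises ValueError.
2. `except (AttributeError, IndexError)` does not match ValueError; skipped.
3. `except (ValueError, Exception)` matches (ValueError is in the tuple) → val = 80.
Result: 80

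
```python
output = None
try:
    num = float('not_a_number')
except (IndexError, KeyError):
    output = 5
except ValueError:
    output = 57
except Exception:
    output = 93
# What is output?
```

Step-by-step execution trace:
1. `num = float('not_a_number')` raises ValueError.
2. `except (IndexError, KeyError)` does not match ValueError; skipped.
3. `except ValueError` matches (exact type match) → output = 57.
4. `except Exception` is not reached.
Result: 57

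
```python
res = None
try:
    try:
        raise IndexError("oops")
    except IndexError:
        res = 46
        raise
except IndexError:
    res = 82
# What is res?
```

Step-by-step execution trace:
1. Inner try: `raise IndexError("oops")` raises IndexError.
2. Inner `except IndexError` matches → res = 46.
3. bare `raise` re-raises the same IndexError.
4. Outer `except IndexError` matches → res = 82.
Result: 82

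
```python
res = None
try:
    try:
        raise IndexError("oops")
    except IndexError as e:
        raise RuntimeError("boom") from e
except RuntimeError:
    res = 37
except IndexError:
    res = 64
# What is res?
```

Step-by-step execution trace:
1. Inner try raises IndexError; inner `except IndexError as e` catches it.
2. `raise RuntimeError(...) from e` raises RuntimeError (IndexError is attached as __cause__, but only RuntimeError is active).
3. Outer `except RuntimeError` matches → res = 37.
4. `except IndexError` is not reached.
Result: 37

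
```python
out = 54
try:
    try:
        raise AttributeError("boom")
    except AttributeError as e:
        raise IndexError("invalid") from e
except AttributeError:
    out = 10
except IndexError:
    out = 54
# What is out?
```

Step-by-step execution trace:
1. Inner try raises AttributeError; inner `except AttributeError as e` catches it.
2. `raise IndexError(...) from e` raises IndexError (AttributeError is attached as __cause__, but only IndexError is active).
3. Outer `except AttributeError` does not match IndexError; skipped.
4. Outer `except IndexError` matches → out = 54.
Result: 54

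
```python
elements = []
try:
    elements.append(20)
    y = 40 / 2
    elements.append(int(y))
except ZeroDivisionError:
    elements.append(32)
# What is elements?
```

Step-by-step execution trace:
1. try: `elements.append(20)` → elements = [20].
2. `y = 40 / 2` → y = 20.0. No exception raised.
3. `elements.append(int(y))` → elements = [20, 20].
4. `except ZeroDivisionError` is skipped (no exception was raised).
Result: [20, 20]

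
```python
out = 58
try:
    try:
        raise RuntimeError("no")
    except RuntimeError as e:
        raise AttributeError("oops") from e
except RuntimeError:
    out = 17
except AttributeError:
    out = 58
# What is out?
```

Step-by-step execution trace:
1. Inner try raises RuntimeError; inner `except RuntimeError as e` catches it.
2. `raise AttributeError(...) from e` raises AttributeError (RuntimeError is attached as __cause__, but only AttributeError is active).
3. Outer `except RuntimeError` does not match AttributeError; skipped.
4. Outer `except AttributeError` matches → out = 58.
Result: 58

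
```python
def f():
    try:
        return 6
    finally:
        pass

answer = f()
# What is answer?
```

Step-by-step execution trace:
1. `f()` enters try: `return 6` sets pending return value 6.
2. Before returning, `finally: pass` runs (no effect).
3. f() returns 6 → answer = 6.
Result: 6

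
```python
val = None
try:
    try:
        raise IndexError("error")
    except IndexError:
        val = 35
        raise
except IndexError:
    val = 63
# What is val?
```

Step-by-step execution trace:
1. Inner try: `raise IndexError("error")` raises IndexError.
2. Inner `except IndexError` matches → val = 35.
3. bare `raise` re-raises the same IndexError.
4. Outer `except IndexError` matches → val = 63.
Result: 63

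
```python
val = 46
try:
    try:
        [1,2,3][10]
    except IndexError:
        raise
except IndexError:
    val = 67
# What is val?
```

Step-by-step execution trace:
1. Inner try: `[1,2,3][10]` raises IndexError.
2. Inner `except IndexError` matches; bare `raise` re-raises the same IndexError.
3. Outer `except IndexError` matches → val = 67.
Result: 67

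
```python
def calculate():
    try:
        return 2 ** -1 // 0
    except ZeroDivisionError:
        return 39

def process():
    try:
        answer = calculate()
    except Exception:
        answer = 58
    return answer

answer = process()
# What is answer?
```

Step-by-step execution trace:
1. `process()` calls `calculate()`.
2. In calculate: `2 ** -1 // 0` raises ZeroDivisionError; `except ZeroDivisionError` catches it → returns 39.
3. In process: `answer = calculate()` → answer = 39. No exception reaches process.
4. `except Exception` is skipped; process returns 39.
5. answer = 39.
Result: 39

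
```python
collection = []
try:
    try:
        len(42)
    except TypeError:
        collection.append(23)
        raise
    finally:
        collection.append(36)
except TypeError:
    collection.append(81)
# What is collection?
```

Step-by-step execution trace:
1. Inner try: `len(42)` raises TypeError.
2. Inner `except TypeError` matches → `collection.append(23)` → collection = [23].
3. bare `raise` re-raises TypeError.
4. Inner `finally` runs during unwinding: `collection.append(36)` → collection = [23, 36].
5. Outer `except TypeError` matches → `collection.append(81)` → collection = [23, 36, 81].
Result: [23, 36, 81]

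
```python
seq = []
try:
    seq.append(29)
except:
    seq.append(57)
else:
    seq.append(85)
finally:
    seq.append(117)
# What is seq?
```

Step-by-step execution trace:
1. try: `seq.append(29)` → seq = [29]. No exception raised.
2. `except` is skipped.
3. `else` runs: `seq.append(85)` → seq = [29, 85].
4. `finally` always runs: `seq.append(117)` → seq = [29, 85, 117].
Result: [29, 85, 117]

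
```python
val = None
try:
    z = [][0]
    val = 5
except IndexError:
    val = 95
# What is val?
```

Step-by-step execution trace:
1. `z = [][0]` raises IndexError.
2. `val = 5` is not reached.
3. `except IndexError` matches → val = 95.
Result: 95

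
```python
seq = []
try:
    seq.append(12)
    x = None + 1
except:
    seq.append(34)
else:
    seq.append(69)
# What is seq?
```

Step-by-step execution trace:
1. try: `seq.append(12)` → seq = [12].
2. `x = None + 1` raises TypeError.
3. bare `except` matches → `seq.append(34)` → seq = [12, 34].
4. `else` is skipped (an exception was raised).
Result: [12, 34]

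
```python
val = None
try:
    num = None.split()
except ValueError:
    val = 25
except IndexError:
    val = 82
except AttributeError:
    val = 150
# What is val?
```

Step-by-step execution trace:
1. `num = None.split()` raises AttributeError.
2. `except ValueError` does not match AttributeError; skipped.
3. `except IndexError` does not match AttributeError; skipped.
4. `except AttributeError` matches → val = 150.
Result: 150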